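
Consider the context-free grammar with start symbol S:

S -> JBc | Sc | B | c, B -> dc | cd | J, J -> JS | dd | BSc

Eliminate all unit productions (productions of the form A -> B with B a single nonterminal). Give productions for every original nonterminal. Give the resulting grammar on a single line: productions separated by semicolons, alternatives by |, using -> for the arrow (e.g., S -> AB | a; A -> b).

S -> c | JS | Sc | cd | dc | dd | BSc | JBc; B -> JS | cd | dc | dd | BSc; J -> JS | dd | BSc

Unit productions: B->J, S->B.
Unit pairs (A ⇒* B via units): (B,J), (S,B), (S,J).
S: inherits non-unit rules of {B, J, S} → BSc | JBc | JS | Sc | c | cd | dc | dd.
B: inherits non-unit rules of {B, J} → BSc | JS | cd | dc | dd.
J: inherits non-unit rules of {J} → BSc | JS | dd.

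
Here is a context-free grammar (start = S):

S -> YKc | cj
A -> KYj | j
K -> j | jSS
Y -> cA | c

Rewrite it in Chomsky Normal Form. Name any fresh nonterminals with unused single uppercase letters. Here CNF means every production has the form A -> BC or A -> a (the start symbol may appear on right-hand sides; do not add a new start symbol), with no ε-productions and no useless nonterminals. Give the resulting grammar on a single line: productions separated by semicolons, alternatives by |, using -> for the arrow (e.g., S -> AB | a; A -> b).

S -> CB | YF; A -> j | KD; B -> j; C -> c; D -> YB; E -> SS; F -> KC; K -> j | BE; Y -> c | CA

No ε-productions.
No unit productions to eliminate.
TERM: introduce C -> c, B -> j and substitute in every rule of length ≥2.
BIN: A -> KYB becomes A -> KD, D -> YB; K -> BSS becomes K -> BE, E -> SS; S -> YKC becomes S -> YF, F -> KC.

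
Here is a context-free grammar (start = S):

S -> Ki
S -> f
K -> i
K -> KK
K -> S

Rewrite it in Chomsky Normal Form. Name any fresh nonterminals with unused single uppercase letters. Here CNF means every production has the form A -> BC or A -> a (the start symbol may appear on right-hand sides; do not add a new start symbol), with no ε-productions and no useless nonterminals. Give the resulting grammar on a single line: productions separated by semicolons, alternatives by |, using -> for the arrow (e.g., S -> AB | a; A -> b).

S -> f | KA; A -> i; K -> f | i | KA | KK

No ε-productions.
After unit-elimination: S -> f | Ki; K -> f | i | KK | Ki.
TERM: introduce A -> i and substitute in every rule of length ≥2.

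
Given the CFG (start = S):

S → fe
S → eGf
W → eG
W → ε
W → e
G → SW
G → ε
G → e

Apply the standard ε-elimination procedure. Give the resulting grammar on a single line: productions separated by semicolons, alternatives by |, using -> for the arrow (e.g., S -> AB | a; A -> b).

Nullable set: {G, W}.
S -> eGf: G nullable, giving eGf | ef.
Drop G -> ε.
G -> SW: W nullable, giving S | SW.
Drop W -> ε.
W -> eG: G nullable, giving e | eG.
Unchanged (no nullable symbols): S -> fe; G -> e; W -> e.

S -> ef | fe | eGf; G -> S | e | SW; W -> e | eG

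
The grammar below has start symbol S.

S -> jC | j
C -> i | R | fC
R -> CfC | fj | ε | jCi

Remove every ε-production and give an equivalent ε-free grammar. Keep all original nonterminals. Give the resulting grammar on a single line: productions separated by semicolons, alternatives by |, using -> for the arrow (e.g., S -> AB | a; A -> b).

Nullable set: {C, R}.
S -> jC: C nullable, giving j | jC.
C -> R: R nullable, giving R.
C -> fC: C nullable, giving f | fC.
Drop R -> ε.
R -> CfC: C, C nullable, giving Cf | CfC | f | fC.
R -> jCi: C nullable, giving jCi | ji.
Unchanged (no nullable symbols): S -> j; C -> i; R -> fj.

S -> j | jC; C -> R | f | i | fC; R -> f | Cf | fC | fj | ji | CfC | jCi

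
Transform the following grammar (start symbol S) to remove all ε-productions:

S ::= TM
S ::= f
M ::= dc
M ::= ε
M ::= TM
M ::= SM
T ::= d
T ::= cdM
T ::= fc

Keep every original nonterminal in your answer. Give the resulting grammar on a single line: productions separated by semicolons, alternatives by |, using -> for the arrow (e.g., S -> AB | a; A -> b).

Nullable set: {M}.
S -> TM: M nullable, giving T | TM.
Drop M -> ε.
M -> SM: M nullable, giving S | SM.
M -> TM: M nullable, giving T | TM.
T -> cdM: M nullable, giving cd | cdM.
Unchanged (no nullable symbols): S -> f; M -> dc; T -> d; T -> fc.

S -> T | f | TM; M -> S | T | SM | TM | dc; T -> d | cd | fc | cdM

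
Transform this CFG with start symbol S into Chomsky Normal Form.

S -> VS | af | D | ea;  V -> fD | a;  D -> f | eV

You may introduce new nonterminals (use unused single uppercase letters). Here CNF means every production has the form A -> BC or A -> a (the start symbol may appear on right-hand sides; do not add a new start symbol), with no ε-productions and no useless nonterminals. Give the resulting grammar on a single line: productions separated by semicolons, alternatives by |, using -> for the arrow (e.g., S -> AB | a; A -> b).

S -> f | AB | AV | BC | VS; A -> e; B -> a; C -> f; D -> f | AV; V -> a | CD

No ε-productions.
After unit-elimination: S -> f | VS | af | eV | ea; D -> f | eV; V -> a | fD.
TERM: introduce B -> a, A -> e, C -> f and substitute in every rule of length ≥2.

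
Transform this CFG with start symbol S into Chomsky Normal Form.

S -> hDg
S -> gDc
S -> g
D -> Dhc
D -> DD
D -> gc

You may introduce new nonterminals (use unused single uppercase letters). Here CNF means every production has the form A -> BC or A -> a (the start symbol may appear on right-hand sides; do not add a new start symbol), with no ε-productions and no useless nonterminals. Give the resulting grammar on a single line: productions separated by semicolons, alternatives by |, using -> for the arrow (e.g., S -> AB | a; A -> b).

S -> g | AF | CG; A -> h; B -> c; C -> g; D -> CB | DD | DE; E -> AB; F -> DC; G -> DB

No ε-productions.
No unit productions to eliminate.
TERM: introduce B -> c, C -> g, A -> h and substitute in every rule of length ≥2.
BIN: D -> DAB becomes D -> DE, E -> AB; S -> ADC becomes S -> AF, F -> DC; S -> CDB becomes S -> CG, G -> DB.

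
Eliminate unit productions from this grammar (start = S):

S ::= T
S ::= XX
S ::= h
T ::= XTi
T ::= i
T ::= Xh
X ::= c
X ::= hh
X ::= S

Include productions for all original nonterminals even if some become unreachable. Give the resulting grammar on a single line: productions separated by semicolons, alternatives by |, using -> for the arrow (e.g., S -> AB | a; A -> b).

Unit productions: S->T, X->S.
Unit pairs (A ⇒* B via units): (S,T), (X,S), (X,T).
S: inherits non-unit rules of {S, T} → XTi | XX | Xh | h | i.
T: inherits non-unit rules of {T} → XTi | Xh | i.
X: inherits non-unit rules of {S, T, X} → XTi | XX | Xh | c | h | hh | i.

S -> h | i | XX | Xh | XTi; T -> i | Xh | XTi; X -> c | h | i | XX | Xh | hh | XTi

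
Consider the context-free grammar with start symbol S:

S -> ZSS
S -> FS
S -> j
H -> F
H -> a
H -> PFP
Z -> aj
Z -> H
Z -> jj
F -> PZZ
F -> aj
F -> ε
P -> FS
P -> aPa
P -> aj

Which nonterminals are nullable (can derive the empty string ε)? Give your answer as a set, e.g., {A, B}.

Directly nullable (have an ε-rule): {F}.
H is nullable via H -> F (every symbol on the right is already known nullable).
Z is nullable via Z -> H (every symbol on the right is already known nullable).
Not nullable: P, S — each has a terminal in every rule's right-hand side or depends on a non-nullable symbol.

{F, H, Z}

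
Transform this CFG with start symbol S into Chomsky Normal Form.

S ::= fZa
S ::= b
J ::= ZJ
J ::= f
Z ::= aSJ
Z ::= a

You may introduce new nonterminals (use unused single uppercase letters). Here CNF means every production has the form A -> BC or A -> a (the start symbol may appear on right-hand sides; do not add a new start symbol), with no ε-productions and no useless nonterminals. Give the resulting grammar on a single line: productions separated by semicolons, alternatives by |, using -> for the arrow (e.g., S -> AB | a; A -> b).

No ε-productions.
No unit productions to eliminate.
TERM: introduce B -> a, A -> f and substitute in every rule of length ≥2.
BIN: S -> AZB becomes S -> AC, C -> ZB; Z -> BSJ becomes Z -> BD, D -> SJ.

S -> b | AC; A -> f; B -> a; C -> ZB; D -> SJ; J -> f | ZJ; Z -> a | BD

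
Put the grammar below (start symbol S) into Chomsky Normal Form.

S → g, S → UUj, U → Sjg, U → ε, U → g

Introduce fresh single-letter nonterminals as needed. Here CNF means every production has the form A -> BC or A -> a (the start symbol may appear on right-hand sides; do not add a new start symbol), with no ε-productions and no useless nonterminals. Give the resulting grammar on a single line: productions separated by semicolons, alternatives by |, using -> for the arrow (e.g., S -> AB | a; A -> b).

Nullable: {U}; after ε-elimination: S -> g | j | Uj | UUj; U -> g | Sjg.
No unit productions to eliminate.
TERM: introduce B -> g, A -> j and substitute in every rule of length ≥2.
BIN: S -> UUA becomes S -> UC, C -> UA; U -> SAB becomes U -> SD, D -> AB.

S -> g | j | UA | UC; A -> j; B -> g; C -> UA; D -> AB; U -> g | SD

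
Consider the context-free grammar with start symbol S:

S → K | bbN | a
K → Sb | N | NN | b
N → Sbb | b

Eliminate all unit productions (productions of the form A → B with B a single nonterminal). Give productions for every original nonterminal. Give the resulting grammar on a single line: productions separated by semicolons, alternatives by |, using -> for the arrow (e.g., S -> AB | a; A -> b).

Unit productions: K->N, S->K.
Unit pairs (A ⇒* B via units): (K,N), (S,K), (S,N).
S: inherits non-unit rules of {K, N, S} → NN | Sb | Sbb | a | b | bbN.
K: inherits non-unit rules of {K, N} → NN | Sb | Sbb | b.
N: inherits non-unit rules of {N} → Sbb | b.

S -> a | b | NN | Sb | Sbb | bbN; K -> b | NN | Sb | Sbb; N -> b | Sbb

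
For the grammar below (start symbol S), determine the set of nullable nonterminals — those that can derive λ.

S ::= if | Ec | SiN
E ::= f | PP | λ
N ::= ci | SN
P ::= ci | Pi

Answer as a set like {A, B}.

{E}

Directly nullable (have an ε-rule): {E}.
Not nullable: N, P, S — each has a terminal in every rule's right-hand side or depends on a non-nullable symbol.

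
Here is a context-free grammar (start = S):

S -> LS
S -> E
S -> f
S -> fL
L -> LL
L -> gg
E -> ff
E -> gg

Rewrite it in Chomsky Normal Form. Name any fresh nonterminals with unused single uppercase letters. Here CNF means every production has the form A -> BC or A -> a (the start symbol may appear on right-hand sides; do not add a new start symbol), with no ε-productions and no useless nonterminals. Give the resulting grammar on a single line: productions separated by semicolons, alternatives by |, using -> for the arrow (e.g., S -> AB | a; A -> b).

S -> f | AA | AL | BB | LS; A -> f; B -> g; L -> BB | LL

No ε-productions.
After unit-elimination: S -> f | LS | fL | ff | gg; E -> ff | gg; L -> LL | gg.
TERM: introduce A -> f, B -> g and substitute in every rule of length ≥2.
Drop unreachable/unproductive: E.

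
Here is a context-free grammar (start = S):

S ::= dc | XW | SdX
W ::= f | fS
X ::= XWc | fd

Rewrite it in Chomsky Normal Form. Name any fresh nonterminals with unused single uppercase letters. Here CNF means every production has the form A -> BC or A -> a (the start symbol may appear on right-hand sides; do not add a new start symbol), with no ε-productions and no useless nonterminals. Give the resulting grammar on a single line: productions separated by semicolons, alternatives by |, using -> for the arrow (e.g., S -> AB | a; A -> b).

No ε-productions.
No unit productions to eliminate.
TERM: introduce B -> c, A -> d, C -> f and substitute in every rule of length ≥2.
BIN: S -> SAX becomes S -> SD, D -> AX; X -> XWB becomes X -> XE, E -> WB.

S -> AB | SD | XW; A -> d; B -> c; C -> f; D -> AX; E -> WB; W -> f | CS; X -> CA | XE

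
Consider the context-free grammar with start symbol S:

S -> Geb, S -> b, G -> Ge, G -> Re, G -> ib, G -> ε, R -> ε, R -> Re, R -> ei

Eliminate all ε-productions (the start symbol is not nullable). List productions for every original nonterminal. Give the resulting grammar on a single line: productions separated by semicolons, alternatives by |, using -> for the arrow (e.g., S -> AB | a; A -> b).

S -> b | eb | Geb; G -> e | Ge | Re | ib; R -> e | Re | ei

Nullable set: {G, R}.
S -> Geb: G nullable, giving Geb | eb.
Drop G -> ε.
G -> Ge: G nullable, giving Ge | e.
G -> Re: R nullable, giving Re | e.
Drop R -> ε.
R -> Re: R nullable, giving Re | e.
Unchanged (no nullable symbols): S -> b; G -> ib; R -> ei.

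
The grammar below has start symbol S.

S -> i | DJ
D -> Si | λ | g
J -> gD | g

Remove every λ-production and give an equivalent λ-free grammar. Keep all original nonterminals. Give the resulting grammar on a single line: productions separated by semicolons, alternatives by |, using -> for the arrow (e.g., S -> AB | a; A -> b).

Nullable set: {D}.
S -> DJ: D nullable, giving DJ | J.
Drop D -> λ.
J -> gD: D nullable, giving g | gD.
Unchanged (no nullable symbols): S -> i; D -> Si; D -> g; J -> g.

S -> J | i | DJ; D -> g | Si; J -> g | gD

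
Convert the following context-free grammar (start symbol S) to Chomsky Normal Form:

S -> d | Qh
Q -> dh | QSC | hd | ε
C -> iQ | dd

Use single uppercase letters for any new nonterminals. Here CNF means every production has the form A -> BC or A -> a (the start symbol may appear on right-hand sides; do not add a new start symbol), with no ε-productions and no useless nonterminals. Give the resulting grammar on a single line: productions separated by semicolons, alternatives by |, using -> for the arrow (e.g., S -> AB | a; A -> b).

Nullable: {Q}; after ε-elimination: S -> d | h | Qh; C -> i | dd | iQ; Q -> SC | dh | hd | QSC.
No unit productions to eliminate.
TERM: introduce A -> d, D -> h, B -> i and substitute in every rule of length ≥2.
BIN: Q -> QSC becomes Q -> QE, E -> SC.

S -> d | h | QD; A -> d; B -> i; C -> i | AA | BQ; D -> h; E -> SC; Q -> AD | DA | QE | SC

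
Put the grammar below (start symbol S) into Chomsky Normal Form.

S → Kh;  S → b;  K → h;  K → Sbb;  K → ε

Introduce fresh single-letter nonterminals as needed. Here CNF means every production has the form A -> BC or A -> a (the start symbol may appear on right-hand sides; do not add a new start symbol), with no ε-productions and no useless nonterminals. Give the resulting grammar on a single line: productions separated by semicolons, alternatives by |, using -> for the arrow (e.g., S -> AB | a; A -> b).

Nullable: {K}; after ε-elimination: S -> b | h | Kh; K -> h | Sbb.
No unit productions to eliminate.
TERM: introduce A -> b, B -> h and substitute in every rule of length ≥2.
BIN: K -> SAA becomes K -> SC, C -> AA.

S -> b | h | KB; A -> b; B -> h; C -> AA; K -> h | SC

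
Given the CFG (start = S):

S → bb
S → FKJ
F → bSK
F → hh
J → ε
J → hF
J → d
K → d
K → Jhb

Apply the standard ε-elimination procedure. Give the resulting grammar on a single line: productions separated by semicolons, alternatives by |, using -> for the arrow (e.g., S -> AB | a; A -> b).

Nullable set: {J}.
S -> FKJ: J nullable, giving FK | FKJ.
Drop J -> ε.
K -> Jhb: J nullable, giving Jhb | hb.
Unchanged (no nullable symbols): S -> bb; F -> bSK; F -> hh; J -> d; J -> hF; K -> d.

S -> FK | bb | FKJ; F -> hh | bSK; J -> d | hF; K -> d | hb | Jhb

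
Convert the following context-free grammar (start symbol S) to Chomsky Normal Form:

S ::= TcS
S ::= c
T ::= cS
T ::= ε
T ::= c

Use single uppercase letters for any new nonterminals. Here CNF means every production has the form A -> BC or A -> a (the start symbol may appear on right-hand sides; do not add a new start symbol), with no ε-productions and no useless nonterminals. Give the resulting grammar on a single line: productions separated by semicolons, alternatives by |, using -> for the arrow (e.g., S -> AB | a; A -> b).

Nullable: {T}; after ε-elimination: S -> c | cS | TcS; T -> c | cS.
No unit productions to eliminate.
TERM: introduce A -> c and substitute in every rule of length ≥2.
BIN: S -> TAS becomes S -> TB, B -> AS.

S -> c | AS | TB; A -> c; B -> AS; T -> c | AS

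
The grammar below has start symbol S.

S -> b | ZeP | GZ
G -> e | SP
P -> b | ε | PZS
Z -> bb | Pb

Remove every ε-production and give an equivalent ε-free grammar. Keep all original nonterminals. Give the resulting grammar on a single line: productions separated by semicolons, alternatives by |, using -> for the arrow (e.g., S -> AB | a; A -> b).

Nullable set: {P}.
S -> ZeP: P nullable, giving Ze | ZeP.
G -> SP: P nullable, giving S | SP.
Drop P -> ε.
P -> PZS: P nullable, giving PZS | ZS.
Z -> Pb: P nullable, giving Pb | b.
Unchanged (no nullable symbols): S -> GZ; S -> b; G -> e; P -> b; Z -> bb.

S -> b | GZ | Ze | ZeP; G -> S | e | SP; P -> b | ZS | PZS; Z -> b | Pb | bb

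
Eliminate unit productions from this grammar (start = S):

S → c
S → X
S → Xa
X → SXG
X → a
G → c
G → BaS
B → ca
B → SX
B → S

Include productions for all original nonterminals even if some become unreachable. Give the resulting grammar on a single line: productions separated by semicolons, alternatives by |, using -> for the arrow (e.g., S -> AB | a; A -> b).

S -> a | c | Xa | SXG; B -> a | c | SX | Xa | ca | SXG; G -> c | BaS; X -> a | SXG

Unit productions: B->S, S->X.
Unit pairs (A ⇒* B via units): (B,S), (B,X), (S,X).
S: inherits non-unit rules of {S, X} → SXG | Xa | a | c.
B: inherits non-unit rules of {B, S, X} → SX | SXG | Xa | a | c | ca.
G: inherits non-unit rules of {G} → BaS | c.
X: inherits non-unit rules of {X} → SXG | a.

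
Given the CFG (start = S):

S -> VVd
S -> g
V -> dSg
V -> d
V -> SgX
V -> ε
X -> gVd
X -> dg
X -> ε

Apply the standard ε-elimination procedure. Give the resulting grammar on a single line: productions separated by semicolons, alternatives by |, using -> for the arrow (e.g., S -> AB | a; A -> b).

Nullable set: {V, X}.
S -> VVd: V, V nullable, giving VVd | Vd | d.
Drop V -> ε.
V -> SgX: X nullable, giving Sg | SgX.
Drop X -> ε.
X -> gVd: V nullable, giving gVd | gd.
Unchanged (no nullable symbols): S -> g; V -> d; V -> dSg; X -> dg.

S -> d | g | Vd | VVd; V -> d | Sg | SgX | dSg; X -> dg | gd | gVd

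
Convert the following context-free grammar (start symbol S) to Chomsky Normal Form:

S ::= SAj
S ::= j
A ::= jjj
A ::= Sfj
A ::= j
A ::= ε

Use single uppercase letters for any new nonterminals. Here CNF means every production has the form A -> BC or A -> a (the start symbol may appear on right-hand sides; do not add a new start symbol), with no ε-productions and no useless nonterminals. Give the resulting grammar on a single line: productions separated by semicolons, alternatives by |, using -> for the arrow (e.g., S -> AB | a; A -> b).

S -> j | SC | SF; A -> j | CD | SE; B -> f; C -> j; D -> CC; E -> BC; F -> AC

Nullable: {A}; after ε-elimination: S -> j | Sj | SAj; A -> j | Sfj | jjj.
No unit productions to eliminate.
TERM: introduce B -> f, C -> j and substitute in every rule of length ≥2.
BIN: A -> CCC becomes A -> CD, D -> CC; A -> SBC becomes A -> SE, E -> BC; S -> SAC becomes S -> SF, F -> AC.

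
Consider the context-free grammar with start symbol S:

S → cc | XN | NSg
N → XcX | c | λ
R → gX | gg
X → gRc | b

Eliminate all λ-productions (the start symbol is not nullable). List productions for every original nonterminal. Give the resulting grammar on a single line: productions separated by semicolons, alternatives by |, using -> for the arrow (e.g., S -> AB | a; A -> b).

Nullable set: {N}.
S -> NSg: N nullable, giving NSg | Sg.
S -> XN: N nullable, giving X | XN.
Drop N -> λ.
Unchanged (no nullable symbols): S -> cc; N -> XcX; N -> c; R -> gX; R -> gg; X -> b; X -> gRc.

S -> X | Sg | XN | cc | NSg; N -> c | XcX; R -> gX | gg; X -> b | gRc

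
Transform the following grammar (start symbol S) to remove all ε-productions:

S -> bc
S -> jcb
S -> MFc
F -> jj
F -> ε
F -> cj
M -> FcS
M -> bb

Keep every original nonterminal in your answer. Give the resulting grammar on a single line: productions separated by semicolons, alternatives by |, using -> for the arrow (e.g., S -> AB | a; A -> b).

S -> Mc | bc | MFc | jcb; F -> cj | jj; M -> bb | cS | FcS

Nullable set: {F}.
S -> MFc: F nullable, giving MFc | Mc.
Drop F -> ε.
M -> FcS: F nullable, giving FcS | cS.
Unchanged (no nullable symbols): S -> bc; S -> jcb; F -> cj; F -> jj; M -> bb.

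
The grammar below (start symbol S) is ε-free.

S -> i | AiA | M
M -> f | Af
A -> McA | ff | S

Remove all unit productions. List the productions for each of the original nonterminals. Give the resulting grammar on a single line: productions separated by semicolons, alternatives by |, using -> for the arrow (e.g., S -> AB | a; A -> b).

S -> f | i | Af | AiA; A -> f | i | Af | ff | AiA | McA; M -> f | Af

Unit productions: A->S, S->M.
Unit pairs (A ⇒* B via units): (A,M), (A,S), (S,M).
S: inherits non-unit rules of {M, S} → Af | AiA | f | i.
A: inherits non-unit rules of {A, M, S} → Af | AiA | McA | f | ff | i.
M: inherits non-unit rules of {M} → Af | f.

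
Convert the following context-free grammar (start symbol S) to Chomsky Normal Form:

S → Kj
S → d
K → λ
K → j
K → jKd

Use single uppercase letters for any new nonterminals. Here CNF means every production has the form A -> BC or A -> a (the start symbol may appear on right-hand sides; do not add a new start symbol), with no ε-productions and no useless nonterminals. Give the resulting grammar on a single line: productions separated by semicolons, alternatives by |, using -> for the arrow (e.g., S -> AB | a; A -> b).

S -> d | j | KA; A -> j; B -> d; C -> KB; K -> j | AB | AC

Nullable: {K}; after ε-elimination: S -> d | j | Kj; K -> j | jd | jKd.
No unit productions to eliminate.
TERM: introduce B -> d, A -> j and substitute in every rule of length ≥2.
BIN: K -> AKB becomes K -> AC, C -> KB.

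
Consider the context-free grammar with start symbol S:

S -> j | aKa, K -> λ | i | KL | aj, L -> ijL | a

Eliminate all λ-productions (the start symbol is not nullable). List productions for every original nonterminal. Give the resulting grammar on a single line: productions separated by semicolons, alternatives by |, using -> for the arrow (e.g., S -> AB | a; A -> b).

S -> j | aa | aKa; K -> L | i | KL | aj; L -> a | ijL

Nullable set: {K}.
S -> aKa: K nullable, giving aKa | aa.
Drop K -> λ.
K -> KL: K nullable, giving KL | L.
Unchanged (no nullable symbols): S -> j; K -> aj; K -> i; L -> a; L -> ijL.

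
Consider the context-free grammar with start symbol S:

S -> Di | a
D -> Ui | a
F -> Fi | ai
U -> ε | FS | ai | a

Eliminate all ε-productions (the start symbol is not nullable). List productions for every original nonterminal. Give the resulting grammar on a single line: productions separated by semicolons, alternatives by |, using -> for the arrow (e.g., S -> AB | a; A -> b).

S -> a | Di; D -> a | i | Ui; F -> Fi | ai; U -> a | FS | ai

Nullable set: {U}.
D -> Ui: U nullable, giving Ui | i.
Drop U -> ε.
Unchanged (no nullable symbols): S -> Di; S -> a; D -> a; F -> Fi; F -> ai; U -> FS; U -> a; U -> ai.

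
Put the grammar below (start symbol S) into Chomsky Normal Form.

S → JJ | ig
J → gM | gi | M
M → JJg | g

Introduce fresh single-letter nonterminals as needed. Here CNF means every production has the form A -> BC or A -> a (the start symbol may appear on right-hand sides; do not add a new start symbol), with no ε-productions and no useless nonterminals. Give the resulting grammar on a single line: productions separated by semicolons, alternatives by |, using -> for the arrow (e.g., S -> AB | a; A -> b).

S -> BA | JJ; A -> g; B -> i; C -> JA; D -> JA; J -> g | AB | AM | JC; M -> g | JD

No ε-productions.
After unit-elimination: S -> JJ | ig; J -> g | gM | gi | JJg; M -> g | JJg.
TERM: introduce A -> g, B -> i and substitute in every rule of length ≥2.
BIN: J -> JJA becomes J -> JC, C -> JA; M -> JJA becomes M -> JD, D -> JA.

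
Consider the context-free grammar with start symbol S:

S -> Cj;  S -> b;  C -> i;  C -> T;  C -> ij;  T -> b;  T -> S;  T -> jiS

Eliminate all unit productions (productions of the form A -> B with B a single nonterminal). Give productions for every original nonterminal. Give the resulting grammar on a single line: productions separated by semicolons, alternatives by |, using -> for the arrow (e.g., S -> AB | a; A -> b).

Unit productions: C->T, T->S.
Unit pairs (A ⇒* B via units): (C,S), (C,T), (T,S).
S: inherits non-unit rules of {S} → Cj | b.
C: inherits non-unit rules of {C, S, T} → Cj | b | i | ij | jiS.
T: inherits non-unit rules of {S, T} → Cj | b | jiS.

S -> b | Cj; C -> b | i | Cj | ij | jiS; T -> b | Cj | jiS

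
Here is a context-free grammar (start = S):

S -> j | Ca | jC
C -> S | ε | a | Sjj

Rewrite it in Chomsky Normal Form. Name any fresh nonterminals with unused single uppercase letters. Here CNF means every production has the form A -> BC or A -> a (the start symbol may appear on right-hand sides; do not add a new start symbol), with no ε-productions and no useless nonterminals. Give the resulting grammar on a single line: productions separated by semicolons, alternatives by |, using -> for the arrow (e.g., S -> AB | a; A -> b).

Nullable: {C}; after ε-elimination: S -> a | j | Ca | jC; C -> S | a | Sjj.
After unit-elimination: S -> a | j | Ca | jC; C -> a | j | Ca | jC | Sjj.
TERM: introduce A -> a, B -> j and substitute in every rule of length ≥2.
BIN: C -> SBB becomes C -> SD, D -> BB.

S -> a | j | BC | CA; A -> a; B -> j; C -> a | j | BC | CA | SD; D -> BB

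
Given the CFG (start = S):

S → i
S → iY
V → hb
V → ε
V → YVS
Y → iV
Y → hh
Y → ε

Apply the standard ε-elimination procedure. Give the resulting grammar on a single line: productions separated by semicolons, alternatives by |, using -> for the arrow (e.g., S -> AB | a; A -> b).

Nullable set: {V, Y}.
S -> iY: Y nullable, giving i | iY.
Drop V -> ε.
V -> YVS: Y, V nullable, giving S | VS | YS | YVS.
Drop Y -> ε.
Y -> iV: V nullable, giving i | iV.
Unchanged (no nullable symbols): S -> i; V -> hb; Y -> hh.

S -> i | iY; V -> S | VS | YS | hb | YVS; Y -> i | hh | iV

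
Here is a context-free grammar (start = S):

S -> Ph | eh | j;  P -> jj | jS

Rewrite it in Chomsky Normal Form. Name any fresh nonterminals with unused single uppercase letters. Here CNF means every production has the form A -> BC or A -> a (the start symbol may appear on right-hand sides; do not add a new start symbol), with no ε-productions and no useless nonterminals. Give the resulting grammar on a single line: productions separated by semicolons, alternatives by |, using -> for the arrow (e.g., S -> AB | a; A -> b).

No ε-productions.
No unit productions to eliminate.
TERM: introduce C -> e, B -> h, A -> j and substitute in every rule of length ≥2.

S -> j | CB | PB; A -> j; B -> h; C -> e; P -> AA | AS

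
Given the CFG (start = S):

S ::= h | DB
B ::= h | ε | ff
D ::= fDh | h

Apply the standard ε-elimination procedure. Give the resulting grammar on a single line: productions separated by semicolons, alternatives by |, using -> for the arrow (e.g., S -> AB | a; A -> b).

Nullable set: {B}.
S -> DB: B nullable, giving D | DB.
Drop B -> ε.
Unchanged (no nullable symbols): S -> h; B -> ff; B -> h; D -> fDh; D -> h.

S -> D | h | DB; B -> h | ff; D -> h | fDh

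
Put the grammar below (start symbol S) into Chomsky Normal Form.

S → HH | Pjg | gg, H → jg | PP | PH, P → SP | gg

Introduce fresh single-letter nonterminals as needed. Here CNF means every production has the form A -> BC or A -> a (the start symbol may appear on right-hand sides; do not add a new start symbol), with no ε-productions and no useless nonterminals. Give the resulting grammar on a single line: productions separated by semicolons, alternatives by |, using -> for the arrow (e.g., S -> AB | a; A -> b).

S -> BB | HH | PC; A -> j; B -> g; C -> AB; H -> AB | PH | PP; P -> BB | SP

No ε-productions.
No unit productions to eliminate.
TERM: introduce B -> g, A -> j and substitute in every rule of length ≥2.
BIN: S -> PAB becomes S -> PC, C -> AB.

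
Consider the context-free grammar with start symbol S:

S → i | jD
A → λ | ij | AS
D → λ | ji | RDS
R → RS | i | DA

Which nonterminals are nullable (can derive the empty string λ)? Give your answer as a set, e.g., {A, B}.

Directly nullable (have an ε-rule): {A, D}.
R is nullable via R -> DA (every symbol on the right is already known nullable).
Not nullable: S — each has a terminal in every rule's right-hand side or depends on a non-nullable symbol.

{A, D, R}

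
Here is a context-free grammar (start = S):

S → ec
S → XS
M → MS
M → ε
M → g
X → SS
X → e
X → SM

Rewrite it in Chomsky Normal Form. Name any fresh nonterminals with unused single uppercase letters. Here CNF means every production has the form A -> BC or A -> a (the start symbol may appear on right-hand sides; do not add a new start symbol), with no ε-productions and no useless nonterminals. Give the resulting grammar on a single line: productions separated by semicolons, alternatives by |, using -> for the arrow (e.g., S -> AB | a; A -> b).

Nullable: {M}; after ε-elimination: S -> XS | ec; M -> S | g | MS; X -> S | e | SM | SS.
After unit-elimination: S -> XS | ec; M -> g | MS | XS | ec; X -> e | SM | SS | XS | ec.
TERM: introduce B -> c, A -> e and substitute in every rule of length ≥2.

S -> AB | XS; A -> e; B -> c; M -> g | AB | MS | XS; X -> e | AB | SM | SS | XS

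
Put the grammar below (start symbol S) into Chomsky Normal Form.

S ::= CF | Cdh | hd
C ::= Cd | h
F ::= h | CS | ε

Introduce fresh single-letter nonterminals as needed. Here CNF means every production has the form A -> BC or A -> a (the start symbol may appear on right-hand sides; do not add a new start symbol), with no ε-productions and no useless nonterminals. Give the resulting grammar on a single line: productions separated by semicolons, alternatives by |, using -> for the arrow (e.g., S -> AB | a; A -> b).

S -> h | BA | CA | CD | CF; A -> d; B -> h; C -> h | CA; D -> AB; F -> h | CS

Nullable: {F}; after ε-elimination: S -> C | CF | hd | Cdh; C -> h | Cd; F -> h | CS.
After unit-elimination: S -> h | CF | Cd | hd | Cdh; C -> h | Cd; F -> h | CS.
TERM: introduce A -> d, B -> h and substitute in every rule of length ≥2.
BIN: S -> CAB becomes S -> CD, D -> AB.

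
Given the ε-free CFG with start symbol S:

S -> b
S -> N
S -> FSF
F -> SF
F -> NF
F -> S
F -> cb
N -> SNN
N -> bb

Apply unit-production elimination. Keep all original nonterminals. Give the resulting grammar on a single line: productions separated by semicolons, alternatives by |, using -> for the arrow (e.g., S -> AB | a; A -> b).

S -> b | bb | FSF | SNN; F -> b | NF | SF | bb | cb | FSF | SNN; N -> bb | SNN

Unit productions: F->S, S->N.
Unit pairs (A ⇒* B via units): (F,N), (F,S), (S,N).
S: inherits non-unit rules of {N, S} → FSF | SNN | b | bb.
F: inherits non-unit rules of {F, N, S} → FSF | NF | SF | SNN | b | bb | cb.
N: inherits non-unit rules of {N} → SNN | bb.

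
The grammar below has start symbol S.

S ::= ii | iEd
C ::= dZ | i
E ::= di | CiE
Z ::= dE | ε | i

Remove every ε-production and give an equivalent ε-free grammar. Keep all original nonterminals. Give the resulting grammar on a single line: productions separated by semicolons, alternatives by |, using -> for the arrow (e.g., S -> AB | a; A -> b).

S -> ii | iEd; C -> d | i | dZ; E -> di | CiE; Z -> i | dE

Nullable set: {Z}.
C -> dZ: Z nullable, giving d | dZ.
Drop Z -> ε.
Unchanged (no nullable symbols): S -> iEd; S -> ii; C -> i; E -> CiE; E -> di; Z -> dE; Z -> i.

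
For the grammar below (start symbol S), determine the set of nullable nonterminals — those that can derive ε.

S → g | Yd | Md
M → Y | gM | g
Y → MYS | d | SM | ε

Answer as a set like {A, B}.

Directly nullable (have an ε-rule): {Y}.
M is nullable via M -> Y (every symbol on the right is already known nullable).
Not nullable: S — each has a terminal in every rule's right-hand side or depends on a non-nullable symbol.

{M, Y}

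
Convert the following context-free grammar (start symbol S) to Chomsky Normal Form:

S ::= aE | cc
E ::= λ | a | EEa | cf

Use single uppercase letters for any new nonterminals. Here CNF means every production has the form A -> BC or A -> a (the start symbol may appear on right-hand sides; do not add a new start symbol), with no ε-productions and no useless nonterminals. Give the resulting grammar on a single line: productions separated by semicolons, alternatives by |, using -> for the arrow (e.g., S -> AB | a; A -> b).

S -> a | AE | BB; A -> a; B -> c; C -> f; D -> EA; E -> a | BC | EA | ED

Nullable: {E}; after ε-elimination: S -> a | aE | cc; E -> a | Ea | cf | EEa.
No unit productions to eliminate.
TERM: introduce A -> a, B -> c, C -> f and substitute in every rule of length ≥2.
BIN: E -> EEA becomes E -> ED, D -> EA.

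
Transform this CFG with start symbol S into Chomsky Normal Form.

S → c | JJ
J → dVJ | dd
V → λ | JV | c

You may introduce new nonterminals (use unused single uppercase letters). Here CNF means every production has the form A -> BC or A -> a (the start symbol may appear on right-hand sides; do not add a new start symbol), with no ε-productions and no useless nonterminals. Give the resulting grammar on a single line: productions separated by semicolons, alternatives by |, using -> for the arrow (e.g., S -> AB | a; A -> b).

Nullable: {V}; after ε-elimination: S -> c | JJ; J -> dJ | dd | dVJ; V -> J | c | JV.
After unit-elimination: S -> c | JJ; J -> dJ | dd | dVJ; V -> c | JV | dJ | dd | dVJ.
TERM: introduce A -> d and substitute in every rule of length ≥2.
BIN: J -> AVJ becomes J -> AB, B -> VJ; V -> AVJ becomes V -> AC, C -> VJ.

S -> c | JJ; A -> d; B -> VJ; C -> VJ; J -> AA | AB | AJ; V -> c | AA | AC | AJ | JV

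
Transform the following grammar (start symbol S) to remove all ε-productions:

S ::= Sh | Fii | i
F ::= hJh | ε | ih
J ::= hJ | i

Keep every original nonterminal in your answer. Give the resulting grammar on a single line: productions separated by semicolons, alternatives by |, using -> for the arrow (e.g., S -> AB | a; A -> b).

S -> i | Sh | ii | Fii; F -> ih | hJh; J -> i | hJ

Nullable set: {F}.
S -> Fii: F nullable, giving Fii | ii.
Drop F -> ε.
Unchanged (no nullable symbols): S -> Sh; S -> i; F -> hJh; F -> ih; J -> hJ; J -> i.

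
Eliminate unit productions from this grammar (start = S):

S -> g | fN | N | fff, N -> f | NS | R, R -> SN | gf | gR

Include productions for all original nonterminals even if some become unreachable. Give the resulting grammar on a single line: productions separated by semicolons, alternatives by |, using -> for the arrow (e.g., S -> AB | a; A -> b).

S -> f | g | NS | SN | fN | gR | gf | fff; N -> f | NS | SN | gR | gf; R -> SN | gR | gf

Unit productions: N->R, S->N.
Unit pairs (A ⇒* B via units): (N,R), (S,N), (S,R).
S: inherits non-unit rules of {N, R, S} → NS | SN | f | fN | fff | g | gR | gf.
N: inherits non-unit rules of {N, R} → NS | SN | f | gR | gf.
R: inherits non-unit rules of {R} → SN | gR | gf.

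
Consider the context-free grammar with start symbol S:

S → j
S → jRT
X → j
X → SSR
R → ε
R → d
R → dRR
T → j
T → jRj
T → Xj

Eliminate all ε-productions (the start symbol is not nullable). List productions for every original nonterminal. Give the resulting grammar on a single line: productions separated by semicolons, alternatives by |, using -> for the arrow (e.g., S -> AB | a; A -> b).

Nullable set: {R}.
S -> jRT: R nullable, giving jRT | jT.
Drop R -> ε.
R -> dRR: R, R nullable, giving d | dR | dRR.
T -> jRj: R nullable, giving jRj | jj.
X -> SSR: R nullable, giving SS | SSR.
Unchanged (no nullable symbols): S -> j; R -> d; T -> Xj; T -> j; X -> j.

S -> j | jT | jRT; R -> d | dR | dRR; T -> j | Xj | jj | jRj; X -> j | SS | SSR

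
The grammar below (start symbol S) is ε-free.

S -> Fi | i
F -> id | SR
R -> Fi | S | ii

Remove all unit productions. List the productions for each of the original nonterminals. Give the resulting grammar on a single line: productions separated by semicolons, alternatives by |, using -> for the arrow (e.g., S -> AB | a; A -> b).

S -> i | Fi; F -> SR | id; R -> i | Fi | ii

Unit productions: R->S.
Unit pairs (A ⇒* B via units): (R,S).
S: inherits non-unit rules of {S} → Fi | i.
F: inherits non-unit rules of {F} → SR | id.
R: inherits non-unit rules of {R, S} → Fi | i | ii.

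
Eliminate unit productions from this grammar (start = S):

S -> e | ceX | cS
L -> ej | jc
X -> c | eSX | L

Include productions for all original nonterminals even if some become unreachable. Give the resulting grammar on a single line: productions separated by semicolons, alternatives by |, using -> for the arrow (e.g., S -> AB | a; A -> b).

S -> e | cS | ceX; L -> ej | jc; X -> c | ej | jc | eSX

Unit productions: X->L.
Unit pairs (A ⇒* B via units): (X,L).
S: inherits non-unit rules of {S} → cS | ceX | e.
L: inherits non-unit rules of {L} → ej | jc.
X: inherits non-unit rules of {L, X} → c | eSX | ej | jc.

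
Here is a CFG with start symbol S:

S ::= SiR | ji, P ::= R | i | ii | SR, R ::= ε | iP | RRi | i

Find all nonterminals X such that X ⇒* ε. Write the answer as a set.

Directly nullable (have an ε-rule): {R}.
P is nullable via P -> R (every symbol on the right is already known nullable).
Not nullable: S — each has a terminal in every rule's right-hand side or depends on a non-nullable symbol.

{P, R}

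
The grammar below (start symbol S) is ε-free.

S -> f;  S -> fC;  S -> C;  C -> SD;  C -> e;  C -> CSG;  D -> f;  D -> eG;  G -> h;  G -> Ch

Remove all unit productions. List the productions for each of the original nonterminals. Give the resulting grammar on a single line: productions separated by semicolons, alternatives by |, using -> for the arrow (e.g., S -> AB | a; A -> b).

Unit productions: S->C.
Unit pairs (A ⇒* B via units): (S,C).
S: inherits non-unit rules of {C, S} → CSG | SD | e | f | fC.
C: inherits non-unit rules of {C} → CSG | SD | e.
D: inherits non-unit rules of {D} → eG | f.
G: inherits non-unit rules of {G} → Ch | h.

S -> e | f | SD | fC | CSG; C -> e | SD | CSG; D -> f | eG; G -> h | Ch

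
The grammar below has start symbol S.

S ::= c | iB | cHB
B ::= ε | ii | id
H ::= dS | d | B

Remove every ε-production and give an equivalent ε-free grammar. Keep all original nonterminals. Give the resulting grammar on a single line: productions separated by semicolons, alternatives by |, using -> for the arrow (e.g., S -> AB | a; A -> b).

Nullable set: {B, H}.
S -> cHB: H, B nullable, giving c | cB | cH | cHB.
S -> iB: B nullable, giving i | iB.
Drop B -> ε.
H -> B: B nullable, giving B.
Unchanged (no nullable symbols): S -> c; B -> id; B -> ii; H -> d; H -> dS.

S -> c | i | cB | cH | iB | cHB; B -> id | ii; H -> B | d | dS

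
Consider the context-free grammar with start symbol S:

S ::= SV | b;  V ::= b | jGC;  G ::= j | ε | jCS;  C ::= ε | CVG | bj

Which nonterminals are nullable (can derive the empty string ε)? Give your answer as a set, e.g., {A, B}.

{C, G}

Directly nullable (have an ε-rule): {C, G}.
Not nullable: S, V — each has a terminal in every rule's right-hand side or depends on a non-nullable symbol.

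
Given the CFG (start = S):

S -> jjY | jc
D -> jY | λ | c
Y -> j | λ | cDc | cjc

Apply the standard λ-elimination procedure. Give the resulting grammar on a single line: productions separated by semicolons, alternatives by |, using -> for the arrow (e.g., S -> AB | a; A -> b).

S -> jc | jj | jjY; D -> c | j | jY; Y -> j | cc | cDc | cjc

Nullable set: {D, Y}.
S -> jjY: Y nullable, giving jj | jjY.
Drop D -> λ.
D -> jY: Y nullable, giving j | jY.
Drop Y -> λ.
Y -> cDc: D nullable, giving cDc | cc.
Unchanged (no nullable symbols): S -> jc; D -> c; Y -> cjc; Y -> j.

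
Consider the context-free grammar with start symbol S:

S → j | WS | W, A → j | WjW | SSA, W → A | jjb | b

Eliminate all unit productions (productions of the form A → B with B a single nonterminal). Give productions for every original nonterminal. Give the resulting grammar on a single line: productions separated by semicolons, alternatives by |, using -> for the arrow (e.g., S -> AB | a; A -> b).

Unit productions: S->W, W->A.
Unit pairs (A ⇒* B via units): (S,A), (S,W), (W,A).
S: inherits non-unit rules of {A, S, W} → SSA | WS | WjW | b | j | jjb.
A: inherits non-unit rules of {A} → SSA | WjW | j.
W: inherits non-unit rules of {A, W} → SSA | WjW | b | j | jjb.

S -> b | j | WS | SSA | WjW | jjb; A -> j | SSA | WjW; W -> b | j | SSA | WjW | jjb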